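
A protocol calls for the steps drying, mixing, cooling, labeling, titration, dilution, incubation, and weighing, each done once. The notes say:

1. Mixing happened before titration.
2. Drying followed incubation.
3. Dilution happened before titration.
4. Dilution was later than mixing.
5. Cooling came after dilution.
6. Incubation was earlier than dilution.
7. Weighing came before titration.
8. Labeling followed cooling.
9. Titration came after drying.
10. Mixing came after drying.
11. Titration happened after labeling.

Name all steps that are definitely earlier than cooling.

Directly stated before cooling: dilution.
Drying reaches cooling via drying → mixing → dilution → cooling.
Incubation reaches cooling via incubation → dilution → cooling.
Mixing reaches cooling via mixing → dilution → cooling.

dilution, drying, incubation, mixing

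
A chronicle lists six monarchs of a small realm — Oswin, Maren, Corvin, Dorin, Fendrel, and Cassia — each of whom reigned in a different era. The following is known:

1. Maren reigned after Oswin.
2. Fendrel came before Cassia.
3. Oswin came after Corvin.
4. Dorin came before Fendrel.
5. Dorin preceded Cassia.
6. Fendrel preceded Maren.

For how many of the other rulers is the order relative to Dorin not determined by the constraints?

2

Forced after Dorin: Cassia, Fendrel, and Maren.
That leaves Corvin and Oswin with no forced order relative to Dorin — 2.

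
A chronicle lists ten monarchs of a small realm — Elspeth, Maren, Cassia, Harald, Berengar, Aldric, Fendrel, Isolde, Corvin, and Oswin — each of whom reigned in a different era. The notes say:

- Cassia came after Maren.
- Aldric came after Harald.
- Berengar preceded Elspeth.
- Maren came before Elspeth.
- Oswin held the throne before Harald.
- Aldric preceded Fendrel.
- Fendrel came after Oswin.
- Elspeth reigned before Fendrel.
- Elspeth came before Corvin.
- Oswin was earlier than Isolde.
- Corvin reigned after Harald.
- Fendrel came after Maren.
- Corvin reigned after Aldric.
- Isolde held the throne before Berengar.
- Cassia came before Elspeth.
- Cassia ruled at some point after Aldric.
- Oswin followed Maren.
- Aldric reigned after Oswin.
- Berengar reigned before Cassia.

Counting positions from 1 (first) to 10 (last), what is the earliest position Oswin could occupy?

Maren must come before Oswin — 1 forced predecessor.
Nothing else is forced ahead of Oswin, so their earliest slot is position 1 + 1 = 2.

2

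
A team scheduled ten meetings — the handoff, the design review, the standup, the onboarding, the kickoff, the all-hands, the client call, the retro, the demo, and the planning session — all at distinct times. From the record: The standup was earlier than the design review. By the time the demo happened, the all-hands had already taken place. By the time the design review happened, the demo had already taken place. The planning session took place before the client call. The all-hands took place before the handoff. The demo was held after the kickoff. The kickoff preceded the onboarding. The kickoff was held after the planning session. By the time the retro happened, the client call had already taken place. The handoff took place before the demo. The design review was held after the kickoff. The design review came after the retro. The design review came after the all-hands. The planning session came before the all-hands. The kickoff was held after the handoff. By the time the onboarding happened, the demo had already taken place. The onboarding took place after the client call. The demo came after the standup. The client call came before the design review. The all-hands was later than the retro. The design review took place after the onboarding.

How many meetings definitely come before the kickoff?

Directly stated before the kickoff: the handoff and the planning session.
The all-hands reaches the kickoff via the all-hands → the handoff → the kickoff.
The client call reaches the kickoff via the client call → the retro → the all-hands → the handoff → the kickoff.
The retro reaches the kickoff via the retro → the all-hands → the handoff → the kickoff.
No chain forces the design review (or any of the others) ahead of the kickoff.
That's the all-hands, the client call, the handoff, the planning session, and the retro — 5 in all.

5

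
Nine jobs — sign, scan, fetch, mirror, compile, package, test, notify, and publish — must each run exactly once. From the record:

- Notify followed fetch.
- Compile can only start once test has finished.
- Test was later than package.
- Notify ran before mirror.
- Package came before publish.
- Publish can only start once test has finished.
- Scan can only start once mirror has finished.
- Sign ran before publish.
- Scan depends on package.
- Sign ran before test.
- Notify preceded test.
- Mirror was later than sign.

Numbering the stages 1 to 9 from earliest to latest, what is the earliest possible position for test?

Fetch, notify, package, and sign must all come before test — 4 forced predecessors.
Nothing else is forced ahead of test, so its earliest slot is position 4 + 1 = 5.

5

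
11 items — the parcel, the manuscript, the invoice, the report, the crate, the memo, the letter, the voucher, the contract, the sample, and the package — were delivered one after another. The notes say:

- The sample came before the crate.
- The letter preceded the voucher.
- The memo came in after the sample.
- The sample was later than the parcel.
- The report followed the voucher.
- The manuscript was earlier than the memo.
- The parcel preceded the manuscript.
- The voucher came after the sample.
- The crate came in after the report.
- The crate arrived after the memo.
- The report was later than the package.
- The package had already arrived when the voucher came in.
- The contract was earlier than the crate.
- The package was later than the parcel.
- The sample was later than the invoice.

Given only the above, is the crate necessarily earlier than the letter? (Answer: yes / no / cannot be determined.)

no

Tracing the constraints gives the letter → the voucher → the report → the crate, so the letter must come before the crate.
That means the crate cannot be before the letter.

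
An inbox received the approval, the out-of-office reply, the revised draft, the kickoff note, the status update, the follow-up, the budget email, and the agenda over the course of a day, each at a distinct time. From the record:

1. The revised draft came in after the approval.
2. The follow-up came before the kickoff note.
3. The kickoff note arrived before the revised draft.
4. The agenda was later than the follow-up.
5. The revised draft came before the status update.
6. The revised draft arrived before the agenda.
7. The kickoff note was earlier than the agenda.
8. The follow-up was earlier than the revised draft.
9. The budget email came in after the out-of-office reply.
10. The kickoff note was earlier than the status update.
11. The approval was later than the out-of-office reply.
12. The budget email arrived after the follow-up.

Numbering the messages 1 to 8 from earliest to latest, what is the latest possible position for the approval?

5

The approval must come before the agenda, the revised draft, and the status update — 3 messages forced after it.
Everything else can be placed before the approval in some valid order, so the approval can sit as late as position 8 − 3 = 5.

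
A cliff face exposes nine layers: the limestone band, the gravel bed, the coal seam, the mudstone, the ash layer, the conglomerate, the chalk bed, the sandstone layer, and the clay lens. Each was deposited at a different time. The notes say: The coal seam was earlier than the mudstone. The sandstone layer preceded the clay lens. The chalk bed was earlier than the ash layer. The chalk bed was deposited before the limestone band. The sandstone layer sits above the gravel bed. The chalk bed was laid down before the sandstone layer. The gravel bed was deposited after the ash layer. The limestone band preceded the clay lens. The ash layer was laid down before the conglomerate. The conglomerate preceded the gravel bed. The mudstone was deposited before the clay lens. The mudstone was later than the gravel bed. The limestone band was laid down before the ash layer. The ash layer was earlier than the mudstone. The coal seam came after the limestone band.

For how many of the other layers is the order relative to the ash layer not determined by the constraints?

Forced before the ash layer: the chalk bed and the limestone band; forced after the ash layer: the clay lens, the conglomerate, the gravel bed, the mudstone, and the sandstone layer.
That leaves the coal seam with no forced order relative to the ash layer — 1.

1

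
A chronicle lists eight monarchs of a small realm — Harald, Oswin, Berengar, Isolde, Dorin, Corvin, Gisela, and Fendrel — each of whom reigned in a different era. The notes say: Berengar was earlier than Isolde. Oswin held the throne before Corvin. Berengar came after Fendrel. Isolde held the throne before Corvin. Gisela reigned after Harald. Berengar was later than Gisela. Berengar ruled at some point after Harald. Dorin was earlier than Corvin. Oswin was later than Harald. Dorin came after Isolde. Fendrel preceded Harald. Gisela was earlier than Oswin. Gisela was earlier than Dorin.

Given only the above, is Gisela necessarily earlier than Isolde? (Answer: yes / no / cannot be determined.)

Chain the constraints: Gisela → Berengar → Isolde. Each link is directly stated, so Gisela comes before Isolde.

yes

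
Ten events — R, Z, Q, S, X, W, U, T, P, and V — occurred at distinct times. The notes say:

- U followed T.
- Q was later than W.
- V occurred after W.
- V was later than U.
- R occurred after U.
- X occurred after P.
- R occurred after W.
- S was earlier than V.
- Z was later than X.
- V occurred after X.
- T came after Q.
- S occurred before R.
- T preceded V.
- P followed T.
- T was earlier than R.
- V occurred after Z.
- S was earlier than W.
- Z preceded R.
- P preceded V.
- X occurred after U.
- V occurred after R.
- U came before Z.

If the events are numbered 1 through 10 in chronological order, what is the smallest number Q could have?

3

S and W must both come before Q — 2 forced predecessors.
Nothing else is forced ahead of Q, so its earliest slot is position 2 + 1 = 3.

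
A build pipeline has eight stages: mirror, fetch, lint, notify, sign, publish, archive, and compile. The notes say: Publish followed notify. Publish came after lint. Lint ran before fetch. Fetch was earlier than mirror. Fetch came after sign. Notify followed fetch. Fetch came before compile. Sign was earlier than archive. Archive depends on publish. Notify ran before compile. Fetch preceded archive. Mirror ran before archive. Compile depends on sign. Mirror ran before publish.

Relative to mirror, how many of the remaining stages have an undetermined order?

Forced before mirror: fetch, lint, and sign; forced after mirror: archive and publish.
That leaves compile and notify with no forced order relative to mirror — 2.

2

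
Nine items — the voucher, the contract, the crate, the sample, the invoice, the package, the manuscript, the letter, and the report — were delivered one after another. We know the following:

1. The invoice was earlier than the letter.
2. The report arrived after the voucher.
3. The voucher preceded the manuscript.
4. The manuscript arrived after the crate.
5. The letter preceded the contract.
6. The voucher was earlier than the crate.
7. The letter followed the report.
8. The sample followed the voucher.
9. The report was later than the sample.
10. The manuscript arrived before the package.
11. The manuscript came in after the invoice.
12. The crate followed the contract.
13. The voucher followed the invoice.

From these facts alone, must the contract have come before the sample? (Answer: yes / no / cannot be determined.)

no

Tracing the constraints gives the sample → the report → the letter → the contract, so the sample must come before the contract.
That means the contract cannot be before the sample.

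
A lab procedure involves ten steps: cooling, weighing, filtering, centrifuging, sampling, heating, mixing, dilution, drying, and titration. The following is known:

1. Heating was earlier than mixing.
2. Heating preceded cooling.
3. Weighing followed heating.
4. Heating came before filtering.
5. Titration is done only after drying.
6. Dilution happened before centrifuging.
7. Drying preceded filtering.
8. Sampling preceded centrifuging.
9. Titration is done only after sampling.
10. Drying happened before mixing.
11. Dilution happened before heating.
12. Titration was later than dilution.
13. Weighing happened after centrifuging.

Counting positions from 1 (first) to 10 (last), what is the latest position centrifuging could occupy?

Centrifuging must come before weighing — 1 step forced after it.
Everything else can be placed before centrifuging in some valid order, so centrifuging can sit as late as position 10 − 1 = 9.

9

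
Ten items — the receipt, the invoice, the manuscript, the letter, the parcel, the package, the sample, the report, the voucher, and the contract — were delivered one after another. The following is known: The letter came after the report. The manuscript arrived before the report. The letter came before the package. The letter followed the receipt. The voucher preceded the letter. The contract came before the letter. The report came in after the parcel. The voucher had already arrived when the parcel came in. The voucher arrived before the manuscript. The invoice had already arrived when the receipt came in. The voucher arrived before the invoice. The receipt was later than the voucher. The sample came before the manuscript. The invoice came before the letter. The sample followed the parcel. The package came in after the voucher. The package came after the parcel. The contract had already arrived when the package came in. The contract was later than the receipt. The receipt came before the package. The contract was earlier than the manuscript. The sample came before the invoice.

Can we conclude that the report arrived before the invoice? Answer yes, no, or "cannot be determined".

no

Tracing the constraints gives the invoice → the receipt → the contract → the manuscript → the report, so the invoice must come before the report.
That means the report cannot be before the invoice.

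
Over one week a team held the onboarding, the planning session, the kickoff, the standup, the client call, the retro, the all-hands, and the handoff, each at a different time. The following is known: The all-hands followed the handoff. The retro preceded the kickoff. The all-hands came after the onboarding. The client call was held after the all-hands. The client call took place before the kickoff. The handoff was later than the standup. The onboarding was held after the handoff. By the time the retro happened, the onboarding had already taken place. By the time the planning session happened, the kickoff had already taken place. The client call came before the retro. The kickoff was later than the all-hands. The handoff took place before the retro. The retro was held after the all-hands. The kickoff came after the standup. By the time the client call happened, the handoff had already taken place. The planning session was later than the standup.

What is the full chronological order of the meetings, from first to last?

the standup, the handoff, the onboarding, the all-hands, the client call, the retro, the kickoff, the planning session

The constraints fix every adjacent pair, so only one ordering works:
the standup → the handoff → the onboarding → the all-hands → the client call → the retro → the kickoff → the planning session.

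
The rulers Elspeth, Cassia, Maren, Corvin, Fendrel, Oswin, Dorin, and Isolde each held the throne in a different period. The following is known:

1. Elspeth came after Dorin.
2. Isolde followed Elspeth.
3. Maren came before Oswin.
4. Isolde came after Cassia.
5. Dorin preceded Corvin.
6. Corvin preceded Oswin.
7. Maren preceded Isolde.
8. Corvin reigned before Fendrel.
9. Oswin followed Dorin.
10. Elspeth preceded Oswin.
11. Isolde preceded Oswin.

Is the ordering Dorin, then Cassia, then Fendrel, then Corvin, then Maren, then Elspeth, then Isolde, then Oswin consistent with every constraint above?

no

The constraints require Corvin before Fendrel, but in the proposed sequence Fendrel appears ahead of Corvin. That one violation is enough.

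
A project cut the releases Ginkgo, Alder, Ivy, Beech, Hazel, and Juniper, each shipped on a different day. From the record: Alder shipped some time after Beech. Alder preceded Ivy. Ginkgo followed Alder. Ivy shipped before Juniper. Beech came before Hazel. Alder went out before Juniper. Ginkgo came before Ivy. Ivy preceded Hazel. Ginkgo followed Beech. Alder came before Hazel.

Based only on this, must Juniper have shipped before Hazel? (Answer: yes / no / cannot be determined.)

cannot be determined

No chain of stated constraints runs from Juniper to Hazel, and none runs from Hazel to Juniper either.
So the relative order of Juniper and Hazel is not fixed by the given facts.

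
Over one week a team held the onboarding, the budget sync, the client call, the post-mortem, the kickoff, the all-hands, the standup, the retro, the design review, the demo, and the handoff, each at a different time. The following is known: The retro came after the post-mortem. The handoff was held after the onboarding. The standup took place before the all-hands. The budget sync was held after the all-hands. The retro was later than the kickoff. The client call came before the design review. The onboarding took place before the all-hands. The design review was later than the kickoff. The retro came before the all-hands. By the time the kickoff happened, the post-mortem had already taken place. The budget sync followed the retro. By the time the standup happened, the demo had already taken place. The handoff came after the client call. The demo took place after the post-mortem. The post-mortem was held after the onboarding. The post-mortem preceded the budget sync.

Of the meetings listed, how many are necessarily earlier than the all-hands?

6

Directly stated before the all-hands: the onboarding, the retro, and the standup.
The demo reaches the all-hands via the demo → the standup → the all-hands.
The kickoff reaches the all-hands via the kickoff → the retro → the all-hands.
The post-mortem reaches the all-hands via the post-mortem → the retro → the all-hands.
That's the demo, the kickoff, the onboarding, the post-mortem, the retro, and the standup — 6 in all.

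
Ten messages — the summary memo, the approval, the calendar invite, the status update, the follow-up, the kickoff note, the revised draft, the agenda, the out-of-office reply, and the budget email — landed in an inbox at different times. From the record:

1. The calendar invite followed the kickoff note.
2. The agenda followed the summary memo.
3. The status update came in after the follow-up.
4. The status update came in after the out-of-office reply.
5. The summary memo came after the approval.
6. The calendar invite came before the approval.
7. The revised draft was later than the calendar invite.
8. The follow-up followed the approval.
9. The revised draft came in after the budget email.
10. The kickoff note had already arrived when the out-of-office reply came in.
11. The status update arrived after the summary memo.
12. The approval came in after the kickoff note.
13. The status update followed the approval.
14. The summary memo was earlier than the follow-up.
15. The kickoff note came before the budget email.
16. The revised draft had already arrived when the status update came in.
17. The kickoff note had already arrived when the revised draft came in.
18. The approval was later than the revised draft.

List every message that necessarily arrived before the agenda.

Directly stated before the agenda: the summary memo.
The approval reaches the agenda via the approval → the summary memo → the agenda.
The budget email reaches the agenda via the budget email → the revised draft → the approval → the summary memo → the agenda.
The calendar invite reaches the agenda via the calendar invite → the approval → the summary memo → the agenda.
Likewise the kickoff note and the revised draft each reach the agenda by chaining the stated constraints.
No chain forces the status update (or any of the others) ahead of the agenda.

the approval, the budget email, the calendar invite, the kickoff note, the revised draft, the summary memo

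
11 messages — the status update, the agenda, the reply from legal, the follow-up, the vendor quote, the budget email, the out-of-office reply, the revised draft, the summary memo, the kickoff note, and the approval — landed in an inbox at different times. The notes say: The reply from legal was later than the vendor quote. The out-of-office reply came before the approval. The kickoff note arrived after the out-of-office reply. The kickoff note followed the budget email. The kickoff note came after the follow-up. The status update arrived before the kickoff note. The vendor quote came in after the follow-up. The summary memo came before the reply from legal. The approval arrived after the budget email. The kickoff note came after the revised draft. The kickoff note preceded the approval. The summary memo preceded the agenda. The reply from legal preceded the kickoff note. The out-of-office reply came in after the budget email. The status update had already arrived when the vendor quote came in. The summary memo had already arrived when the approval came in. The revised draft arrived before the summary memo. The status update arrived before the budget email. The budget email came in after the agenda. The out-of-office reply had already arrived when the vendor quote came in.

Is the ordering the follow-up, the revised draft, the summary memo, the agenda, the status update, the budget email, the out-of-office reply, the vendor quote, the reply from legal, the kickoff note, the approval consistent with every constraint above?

yes

Check each stated constraint against the proposed order — e.g. the revised draft is ahead of the kickoff note; the follow-up is ahead of the kickoff note. Every pair is in the required order; nothing is violated.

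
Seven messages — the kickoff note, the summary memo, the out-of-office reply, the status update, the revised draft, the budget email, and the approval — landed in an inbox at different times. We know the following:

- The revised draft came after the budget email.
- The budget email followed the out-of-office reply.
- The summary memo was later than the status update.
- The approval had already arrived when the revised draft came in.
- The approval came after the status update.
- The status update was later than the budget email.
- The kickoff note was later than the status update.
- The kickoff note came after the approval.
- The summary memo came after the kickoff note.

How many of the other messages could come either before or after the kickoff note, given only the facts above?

Forced before the kickoff note: the approval, the budget email, the out-of-office reply, and the status update; forced after the kickoff note: the summary memo.
That leaves the revised draft with no forced order relative to the kickoff note — 1.

1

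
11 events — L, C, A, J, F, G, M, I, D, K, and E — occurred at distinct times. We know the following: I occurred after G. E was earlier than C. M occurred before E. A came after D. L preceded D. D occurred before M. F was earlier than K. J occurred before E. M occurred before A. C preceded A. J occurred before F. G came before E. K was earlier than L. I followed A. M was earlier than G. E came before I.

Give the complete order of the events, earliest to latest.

The constraints fix every adjacent pair, so only one ordering works:
J → F → K → L → D → M → G → E → C → A → I.

J, F, K, L, D, M, G, E, C, A, I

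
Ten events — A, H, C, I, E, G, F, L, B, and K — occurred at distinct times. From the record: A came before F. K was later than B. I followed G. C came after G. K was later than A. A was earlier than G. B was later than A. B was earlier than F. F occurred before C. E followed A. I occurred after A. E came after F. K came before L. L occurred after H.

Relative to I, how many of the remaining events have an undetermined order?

Forced before I: A and G.
That leaves B, C, E, F, H, K, and L with no forced order relative to I — 7.

7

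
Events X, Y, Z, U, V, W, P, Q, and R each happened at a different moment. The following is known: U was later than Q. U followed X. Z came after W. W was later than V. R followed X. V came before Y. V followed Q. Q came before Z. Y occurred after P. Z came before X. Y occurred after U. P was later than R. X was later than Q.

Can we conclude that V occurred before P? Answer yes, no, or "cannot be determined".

Chain the constraints: V → W → Z → X → R → P. Each link is directly stated, so V comes before P.

yes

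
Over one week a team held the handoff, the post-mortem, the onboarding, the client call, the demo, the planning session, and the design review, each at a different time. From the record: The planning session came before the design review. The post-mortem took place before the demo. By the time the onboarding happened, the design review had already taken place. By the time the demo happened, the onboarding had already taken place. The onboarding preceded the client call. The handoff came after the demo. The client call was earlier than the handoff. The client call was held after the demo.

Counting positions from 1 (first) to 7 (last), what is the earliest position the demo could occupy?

The design review, the onboarding, the planning session, and the post-mortem must all come before the demo — 4 forced predecessors.
Nothing else is forced ahead of the demo, so its earliest slot is position 4 + 1 = 5.

5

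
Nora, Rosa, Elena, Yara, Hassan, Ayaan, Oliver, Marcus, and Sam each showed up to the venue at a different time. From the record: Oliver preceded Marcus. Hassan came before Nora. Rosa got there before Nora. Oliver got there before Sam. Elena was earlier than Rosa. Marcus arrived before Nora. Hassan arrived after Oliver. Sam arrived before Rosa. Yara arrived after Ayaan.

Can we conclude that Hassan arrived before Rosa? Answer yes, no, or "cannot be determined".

No chain of stated constraints runs from Hassan to Rosa, and none runs from Rosa to Hassan either.
So the relative order of Hassan and Rosa is not fixed by the given facts.

cannot be determined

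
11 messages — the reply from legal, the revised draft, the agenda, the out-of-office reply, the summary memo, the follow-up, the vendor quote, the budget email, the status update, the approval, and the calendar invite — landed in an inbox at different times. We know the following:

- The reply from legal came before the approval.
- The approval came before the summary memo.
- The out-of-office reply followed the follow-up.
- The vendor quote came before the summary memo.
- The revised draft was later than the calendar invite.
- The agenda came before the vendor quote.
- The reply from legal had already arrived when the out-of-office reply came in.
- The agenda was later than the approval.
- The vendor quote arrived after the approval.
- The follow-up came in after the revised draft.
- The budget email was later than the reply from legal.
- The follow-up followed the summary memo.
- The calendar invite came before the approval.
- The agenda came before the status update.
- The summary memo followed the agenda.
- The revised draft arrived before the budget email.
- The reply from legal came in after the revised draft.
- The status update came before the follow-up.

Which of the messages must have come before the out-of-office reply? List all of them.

Directly stated before the out-of-office reply: the follow-up and the reply from legal.
The agenda reaches the out-of-office reply via the agenda → the summary memo → the follow-up → the out-of-office reply.
The approval reaches the out-of-office reply via the approval → the summary memo → the follow-up → the out-of-office reply.
The calendar invite reaches the out-of-office reply via the calendar invite → the revised draft → the reply from legal → the out-of-office reply.
Likewise the revised draft, the status update, the summary memo, and the vendor quote each reach the out-of-office reply by chaining the stated constraints.
No chain forces the budget email ahead of the out-of-office reply.

the agenda, the approval, the calendar invite, the follow-up, the reply from legal, the revised draft, the status update, the summary memo, the vendor quote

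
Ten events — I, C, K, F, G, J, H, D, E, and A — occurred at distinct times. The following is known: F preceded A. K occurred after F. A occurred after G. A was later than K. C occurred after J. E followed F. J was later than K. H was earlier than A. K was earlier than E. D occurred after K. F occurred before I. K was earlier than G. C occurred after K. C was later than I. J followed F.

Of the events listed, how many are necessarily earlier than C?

Directly stated before C: I, J, and K.
F reaches C via F → J → C.
No chain forces E (or any of the others) ahead of C.
That's F, I, J, and K — 4 in all.

4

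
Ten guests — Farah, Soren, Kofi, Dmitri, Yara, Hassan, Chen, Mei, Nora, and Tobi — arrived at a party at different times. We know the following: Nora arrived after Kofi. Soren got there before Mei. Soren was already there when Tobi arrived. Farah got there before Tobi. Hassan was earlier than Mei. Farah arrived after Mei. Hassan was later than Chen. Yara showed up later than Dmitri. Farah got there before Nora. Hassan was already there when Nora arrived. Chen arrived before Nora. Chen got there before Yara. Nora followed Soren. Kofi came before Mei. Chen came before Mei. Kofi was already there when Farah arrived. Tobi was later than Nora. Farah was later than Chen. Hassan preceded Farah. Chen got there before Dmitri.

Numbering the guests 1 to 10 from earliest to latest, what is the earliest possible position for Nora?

Chen, Farah, Hassan, Kofi, Mei, and Soren must all come before Nora — 6 forced predecessors.
Nothing else is forced ahead of Nora, so their earliest slot is position 6 + 1 = 7.

7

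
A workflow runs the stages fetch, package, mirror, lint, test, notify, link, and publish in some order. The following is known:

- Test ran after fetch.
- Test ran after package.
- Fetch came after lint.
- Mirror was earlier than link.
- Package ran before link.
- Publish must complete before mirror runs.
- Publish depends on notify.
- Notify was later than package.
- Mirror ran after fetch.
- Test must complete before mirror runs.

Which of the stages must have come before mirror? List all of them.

Directly stated before mirror: fetch, publish, and test.
Lint reaches mirror via lint → fetch → mirror.
Notify reaches mirror via notify → publish → mirror.
Package reaches mirror via package → test → mirror.

fetch, lint, notify, package, publish, test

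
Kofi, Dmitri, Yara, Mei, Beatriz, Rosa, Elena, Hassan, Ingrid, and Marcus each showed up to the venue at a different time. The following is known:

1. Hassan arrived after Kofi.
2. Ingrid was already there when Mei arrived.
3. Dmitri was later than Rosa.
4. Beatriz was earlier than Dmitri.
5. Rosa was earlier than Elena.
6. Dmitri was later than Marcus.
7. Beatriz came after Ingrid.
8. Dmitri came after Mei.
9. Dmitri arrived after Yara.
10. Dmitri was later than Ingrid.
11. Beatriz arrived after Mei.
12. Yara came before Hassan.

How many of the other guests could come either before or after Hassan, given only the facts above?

Forced before Hassan: Kofi and Yara.
That leaves Beatriz, Dmitri, Elena, Ingrid, Marcus, Mei, and Rosa with no forced order relative to Hassan — 7.

7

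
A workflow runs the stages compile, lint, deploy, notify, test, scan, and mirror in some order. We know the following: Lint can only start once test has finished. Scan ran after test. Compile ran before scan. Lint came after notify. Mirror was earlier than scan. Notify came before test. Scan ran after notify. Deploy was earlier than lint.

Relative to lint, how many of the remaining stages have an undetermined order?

3

Forced before lint: deploy, notify, and test.
That leaves compile, mirror, and scan with no forced order relative to lint — 3.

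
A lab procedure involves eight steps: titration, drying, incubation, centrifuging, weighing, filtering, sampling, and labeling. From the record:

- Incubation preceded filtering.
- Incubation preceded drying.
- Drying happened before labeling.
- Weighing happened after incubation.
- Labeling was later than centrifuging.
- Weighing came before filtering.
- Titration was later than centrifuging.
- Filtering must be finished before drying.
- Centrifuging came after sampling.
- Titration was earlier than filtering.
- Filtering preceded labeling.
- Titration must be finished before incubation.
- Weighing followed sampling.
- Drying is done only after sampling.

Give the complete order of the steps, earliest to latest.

The constraints fix every adjacent pair, so only one ordering works:
sampling → centrifuging → titration → incubation → weighing → filtering → drying → labeling.

sampling, centrifuging, titration, incubation, weighing, filtering, drying, labeling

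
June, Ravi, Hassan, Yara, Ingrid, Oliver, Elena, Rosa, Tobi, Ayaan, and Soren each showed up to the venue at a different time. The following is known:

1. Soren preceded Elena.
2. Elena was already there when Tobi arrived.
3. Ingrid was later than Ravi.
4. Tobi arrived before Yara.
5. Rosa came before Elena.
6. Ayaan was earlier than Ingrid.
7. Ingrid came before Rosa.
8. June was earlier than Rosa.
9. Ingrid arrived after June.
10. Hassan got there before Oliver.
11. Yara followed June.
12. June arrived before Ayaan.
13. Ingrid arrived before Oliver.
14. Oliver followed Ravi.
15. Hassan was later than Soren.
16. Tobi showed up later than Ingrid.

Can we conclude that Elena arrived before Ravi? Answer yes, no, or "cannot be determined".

no

Tracing the constraints gives Ravi → Ingrid → Rosa → Elena, so Ravi must come before Elena.
That means Elena cannot be before Ravi.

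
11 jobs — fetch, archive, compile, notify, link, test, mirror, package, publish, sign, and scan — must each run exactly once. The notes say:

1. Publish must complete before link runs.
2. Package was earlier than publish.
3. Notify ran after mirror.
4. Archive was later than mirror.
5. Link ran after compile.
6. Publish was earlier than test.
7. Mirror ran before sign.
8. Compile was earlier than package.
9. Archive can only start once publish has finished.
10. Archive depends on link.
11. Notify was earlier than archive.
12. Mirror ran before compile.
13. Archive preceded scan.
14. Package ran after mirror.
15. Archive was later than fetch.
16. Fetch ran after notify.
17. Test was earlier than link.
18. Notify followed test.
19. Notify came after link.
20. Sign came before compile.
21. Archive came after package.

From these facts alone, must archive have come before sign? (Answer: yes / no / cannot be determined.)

no

Tracing the constraints gives sign → compile → link → archive, so sign must come before archive.
That means archive cannot be before sign.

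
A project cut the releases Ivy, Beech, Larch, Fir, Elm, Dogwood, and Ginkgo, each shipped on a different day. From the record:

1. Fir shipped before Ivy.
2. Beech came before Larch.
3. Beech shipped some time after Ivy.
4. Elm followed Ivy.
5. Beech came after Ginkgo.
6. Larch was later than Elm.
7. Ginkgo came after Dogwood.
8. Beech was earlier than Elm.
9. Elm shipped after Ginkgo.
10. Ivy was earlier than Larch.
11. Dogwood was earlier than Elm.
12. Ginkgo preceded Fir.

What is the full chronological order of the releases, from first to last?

The constraints fix every adjacent pair, so only one ordering works:
Dogwood → Ginkgo → Fir → Ivy → Beech → Elm → Larch.

Dogwood, Ginkgo, Fir, Ivy, Beech, Elm, Larch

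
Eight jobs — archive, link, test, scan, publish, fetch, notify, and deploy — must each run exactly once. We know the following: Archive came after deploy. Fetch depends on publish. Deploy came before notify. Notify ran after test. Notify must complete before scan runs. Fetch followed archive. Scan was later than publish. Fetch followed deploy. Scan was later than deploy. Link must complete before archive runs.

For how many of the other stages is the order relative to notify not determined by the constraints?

4

Forced before notify: deploy and test; forced after notify: scan.
That leaves archive, fetch, link, and publish with no forced order relative to notify — 4.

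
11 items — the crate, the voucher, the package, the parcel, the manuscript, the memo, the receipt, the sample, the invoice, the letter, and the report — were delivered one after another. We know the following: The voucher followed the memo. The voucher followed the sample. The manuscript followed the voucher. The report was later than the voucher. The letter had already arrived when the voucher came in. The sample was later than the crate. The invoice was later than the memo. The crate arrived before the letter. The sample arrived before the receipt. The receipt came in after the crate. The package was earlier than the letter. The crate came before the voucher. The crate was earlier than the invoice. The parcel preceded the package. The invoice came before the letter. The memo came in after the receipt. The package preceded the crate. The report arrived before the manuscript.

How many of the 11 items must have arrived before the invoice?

6

Directly stated before the invoice: the crate and the memo.
The package reaches the invoice via the package → the crate → the invoice.
The parcel reaches the invoice via the parcel → the package → the crate → the invoice.
The receipt reaches the invoice via the receipt → the memo → the invoice.
Likewise the sample reaches the invoice by chaining the stated constraints.
That's the crate, the memo, the package, the parcel, the receipt, and the sample — 6 in all.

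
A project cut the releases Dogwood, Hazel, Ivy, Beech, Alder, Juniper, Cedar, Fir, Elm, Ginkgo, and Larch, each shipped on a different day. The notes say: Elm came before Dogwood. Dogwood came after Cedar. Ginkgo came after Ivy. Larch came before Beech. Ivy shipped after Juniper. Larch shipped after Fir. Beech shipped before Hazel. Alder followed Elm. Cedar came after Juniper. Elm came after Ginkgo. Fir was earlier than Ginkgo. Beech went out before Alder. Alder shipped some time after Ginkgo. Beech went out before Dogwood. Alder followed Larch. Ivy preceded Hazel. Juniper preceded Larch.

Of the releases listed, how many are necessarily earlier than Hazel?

Directly stated before Hazel: Beech and Ivy.
Fir reaches Hazel via Fir → Larch → Beech → Hazel.
Juniper reaches Hazel via Juniper → Ivy → Hazel.
Larch reaches Hazel via Larch → Beech → Hazel.
No chain forces Elm (or any of the others) ahead of Hazel.
That's Beech, Fir, Ivy, Juniper, and Larch — 5 in all.

5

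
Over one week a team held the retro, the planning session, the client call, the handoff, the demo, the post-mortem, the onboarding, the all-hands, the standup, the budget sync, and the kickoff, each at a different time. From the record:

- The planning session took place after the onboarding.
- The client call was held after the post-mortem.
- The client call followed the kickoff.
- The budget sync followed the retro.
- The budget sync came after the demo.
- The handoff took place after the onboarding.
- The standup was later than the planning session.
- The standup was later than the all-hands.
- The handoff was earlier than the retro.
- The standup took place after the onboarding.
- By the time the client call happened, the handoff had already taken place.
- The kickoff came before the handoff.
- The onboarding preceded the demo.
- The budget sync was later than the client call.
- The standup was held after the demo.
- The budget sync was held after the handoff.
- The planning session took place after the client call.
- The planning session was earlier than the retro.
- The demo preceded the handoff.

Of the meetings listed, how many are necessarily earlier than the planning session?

Directly stated before the planning session: the client call and the onboarding.
The demo reaches the planning session via the demo → the handoff → the client call → the planning session.
The handoff reaches the planning session via the handoff → the client call → the planning session.
The kickoff reaches the planning session via the kickoff → the client call → the planning session.
Likewise the post-mortem reaches the planning session by chaining the stated constraints.
No chain forces the budget sync (or any of the others) ahead of the planning session.
That's the client call, the demo, the handoff, the kickoff, the onboarding, and the post-mortem — 6 in all.

6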